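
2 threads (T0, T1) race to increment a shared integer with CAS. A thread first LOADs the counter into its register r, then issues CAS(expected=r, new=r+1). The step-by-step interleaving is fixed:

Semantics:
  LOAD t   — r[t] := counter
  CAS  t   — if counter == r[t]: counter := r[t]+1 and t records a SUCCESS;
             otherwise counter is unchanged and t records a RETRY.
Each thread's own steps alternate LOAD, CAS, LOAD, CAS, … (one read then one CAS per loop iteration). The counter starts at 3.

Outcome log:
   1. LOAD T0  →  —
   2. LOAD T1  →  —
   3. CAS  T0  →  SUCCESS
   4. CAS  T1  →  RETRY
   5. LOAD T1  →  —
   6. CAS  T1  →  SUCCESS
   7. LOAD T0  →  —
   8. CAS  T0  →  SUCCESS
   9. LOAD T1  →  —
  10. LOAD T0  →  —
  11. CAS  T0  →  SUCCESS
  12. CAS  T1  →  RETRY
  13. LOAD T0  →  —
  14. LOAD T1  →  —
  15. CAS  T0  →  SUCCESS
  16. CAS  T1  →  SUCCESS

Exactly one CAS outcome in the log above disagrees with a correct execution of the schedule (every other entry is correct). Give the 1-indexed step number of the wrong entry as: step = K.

step = 16

Re-executing:
[1] T0.load  rd  (counter 3, T0.r 3)
[2] T1.load  rd  (counter 3, T1.r 3)
[3] T0.cas  hit  (counter 4, T0.r 3)
[4] T1.cas  miss  (counter 4, T1.r 3)
[5] T1.load  rd  (counter 4, T1.r 4)
[6] T1.cas  hit  (counter 5, T1.r 4)
[7] T0.load  rd  (counter 5, T0.r 5)
[8] T0.cas  hit  (counter 6, T0.r 5)
[9] T1.load  rd  (counter 6, T1.r 6)
[10] T0.load  rd  (counter 6, T0.r 6)
[11] T0.cas  hit  (counter 7, T0.r 6)
[12] T1.cas  miss  (counter 7, T1.r 6)
[13] T0.load  rd  (counter 7, T0.r 7)
[14] T1.load  rd  (counter 7, T1.r 7)
[15] T0.cas  hit  (counter 8, T0.r 7)
[16] T1.cas  miss  (counter 8, T1.r 7)
Mismatch at 16.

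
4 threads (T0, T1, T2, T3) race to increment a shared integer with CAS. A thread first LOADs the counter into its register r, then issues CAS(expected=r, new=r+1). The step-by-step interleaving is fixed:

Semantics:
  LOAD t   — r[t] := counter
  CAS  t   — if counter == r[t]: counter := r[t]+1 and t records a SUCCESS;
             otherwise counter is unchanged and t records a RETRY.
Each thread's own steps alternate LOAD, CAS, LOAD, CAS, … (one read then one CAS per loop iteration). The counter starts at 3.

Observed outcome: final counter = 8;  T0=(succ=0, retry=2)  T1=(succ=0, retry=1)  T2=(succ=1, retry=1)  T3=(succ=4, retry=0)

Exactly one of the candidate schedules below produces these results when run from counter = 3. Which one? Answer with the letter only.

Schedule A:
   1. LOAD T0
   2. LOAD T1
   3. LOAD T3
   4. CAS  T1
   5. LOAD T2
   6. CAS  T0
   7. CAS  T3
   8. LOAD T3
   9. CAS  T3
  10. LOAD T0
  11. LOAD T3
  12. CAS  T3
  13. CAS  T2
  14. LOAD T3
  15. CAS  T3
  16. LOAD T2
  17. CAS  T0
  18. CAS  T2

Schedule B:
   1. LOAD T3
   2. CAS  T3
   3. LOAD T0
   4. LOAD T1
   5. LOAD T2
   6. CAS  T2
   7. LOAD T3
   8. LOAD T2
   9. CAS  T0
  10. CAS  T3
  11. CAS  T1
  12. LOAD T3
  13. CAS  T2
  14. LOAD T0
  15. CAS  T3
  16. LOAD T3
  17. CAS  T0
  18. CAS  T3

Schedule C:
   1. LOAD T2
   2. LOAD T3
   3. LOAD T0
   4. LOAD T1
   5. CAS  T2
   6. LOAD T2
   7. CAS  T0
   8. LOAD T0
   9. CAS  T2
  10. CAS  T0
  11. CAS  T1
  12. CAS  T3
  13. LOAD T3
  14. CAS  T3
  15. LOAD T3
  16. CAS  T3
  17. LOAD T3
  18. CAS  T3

Simulating candidate B:
1. LOAD T3 → mem=3 r[T3]=3 [LOAD]
2. CAS T3 → mem=4 r[T3]=3 [OK]
3. LOAD T0 → mem=4 r[T0]=4 [LOAD]
4. LOAD T1 → mem=4 r[T1]=4 [LOAD]
5. LOAD T2 → mem=4 r[T2]=4 [LOAD]
6. CAS T2 → mem=5 r[T2]=4 [OK]
7. LOAD T3 → mem=5 r[T3]=5 [LOAD]
8. LOAD T2 → mem=5 r[T2]=5 [LOAD]
9. CAS T0 → mem=5 r[T0]=4 [RETRY]
10. CAS T3 → mem=6 r[T3]=5 [OK]
11. CAS T1 → mem=6 r[T1]=4 [RETRY]
12. LOAD T3 → mem=6 r[T3]=6 [LOAD]
13. CAS T2 → mem=6 r[T2]=5 [RETRY]
14. LOAD T0 → mem=6 r[T0]=6 [LOAD]
15. CAS T3 → mem=7 r[T3]=6 [OK]
16. LOAD T3 → mem=7 r[T3]=7 [LOAD]
17. CAS T0 → mem=7 r[T0]=6 [RETRY]
18. CAS T3 → mem=8 r[T3]=7 [OK]

B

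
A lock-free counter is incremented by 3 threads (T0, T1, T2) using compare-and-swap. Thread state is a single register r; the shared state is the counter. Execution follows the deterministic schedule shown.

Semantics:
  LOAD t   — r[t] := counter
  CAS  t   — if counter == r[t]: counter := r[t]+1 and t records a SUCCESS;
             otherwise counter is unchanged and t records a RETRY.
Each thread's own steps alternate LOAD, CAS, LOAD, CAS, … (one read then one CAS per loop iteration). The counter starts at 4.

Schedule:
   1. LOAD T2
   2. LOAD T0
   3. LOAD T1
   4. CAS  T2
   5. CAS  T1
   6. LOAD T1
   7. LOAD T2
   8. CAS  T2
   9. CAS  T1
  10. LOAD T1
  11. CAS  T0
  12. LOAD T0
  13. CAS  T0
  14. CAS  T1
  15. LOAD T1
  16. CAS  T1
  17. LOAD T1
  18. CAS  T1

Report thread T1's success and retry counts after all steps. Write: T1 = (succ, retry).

T1 = (2, 3)

#1 T2 reads 4
#2 T0 reads 4
#3 T1 reads 4
#4 T2 CAS(4→5) writes; counter now 5
#5 T1 CAS(4→5) fails; counter now 5
#6 T1 reads 5
#7 T2 reads 5
#8 T2 CAS(5→6) writes; counter now 6
#9 T1 CAS(5→6) fails; counter now 6
#10 T1 reads 6
#11 T0 CAS(4→5) fails; counter now 6
#12 T0 reads 6
#13 T0 CAS(6→7) writes; counter now 7
#14 T1 CAS(6→7) fails; counter now 7
#15 T1 reads 7
#16 T1 CAS(7→8) writes; counter now 8
#17 T1 reads 8
#18 T1 CAS(8→9) writes; counter now 9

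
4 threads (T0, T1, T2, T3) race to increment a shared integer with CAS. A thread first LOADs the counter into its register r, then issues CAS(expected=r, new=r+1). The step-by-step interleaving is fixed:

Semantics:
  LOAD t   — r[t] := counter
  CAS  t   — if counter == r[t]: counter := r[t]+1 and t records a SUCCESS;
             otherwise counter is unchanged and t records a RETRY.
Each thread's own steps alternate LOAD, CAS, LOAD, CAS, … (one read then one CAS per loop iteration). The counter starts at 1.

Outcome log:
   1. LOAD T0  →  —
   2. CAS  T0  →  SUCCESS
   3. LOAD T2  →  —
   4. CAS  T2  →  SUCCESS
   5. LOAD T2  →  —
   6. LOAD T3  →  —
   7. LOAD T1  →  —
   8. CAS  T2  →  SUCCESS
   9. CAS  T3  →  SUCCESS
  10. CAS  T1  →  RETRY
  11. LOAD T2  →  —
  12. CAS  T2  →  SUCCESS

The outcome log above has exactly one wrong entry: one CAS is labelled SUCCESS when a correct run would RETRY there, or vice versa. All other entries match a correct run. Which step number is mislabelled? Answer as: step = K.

step = 9

Reference trace:
T0 LOAD — after: cnt=1, r=1 — load
T0 CAS — after: cnt=2, r=1 — ok
T2 LOAD — after: cnt=2, r=2 — load
T2 CAS — after: cnt=3, r=2 — ok
T2 LOAD — after: cnt=3, r=3 — load
T3 LOAD — after: cnt=3, r=3 — load
T1 LOAD — after: cnt=3, r=3 — load
T2 CAS — after: cnt=4, r=3 — ok
T3 CAS — after: cnt=4, r=3 — retry
T1 CAS — after: cnt=4, r=3 — retry
T2 LOAD — after: cnt=4, r=4 — load
T2 CAS — after: cnt=5, r=4 — ok
Mismatch at 9.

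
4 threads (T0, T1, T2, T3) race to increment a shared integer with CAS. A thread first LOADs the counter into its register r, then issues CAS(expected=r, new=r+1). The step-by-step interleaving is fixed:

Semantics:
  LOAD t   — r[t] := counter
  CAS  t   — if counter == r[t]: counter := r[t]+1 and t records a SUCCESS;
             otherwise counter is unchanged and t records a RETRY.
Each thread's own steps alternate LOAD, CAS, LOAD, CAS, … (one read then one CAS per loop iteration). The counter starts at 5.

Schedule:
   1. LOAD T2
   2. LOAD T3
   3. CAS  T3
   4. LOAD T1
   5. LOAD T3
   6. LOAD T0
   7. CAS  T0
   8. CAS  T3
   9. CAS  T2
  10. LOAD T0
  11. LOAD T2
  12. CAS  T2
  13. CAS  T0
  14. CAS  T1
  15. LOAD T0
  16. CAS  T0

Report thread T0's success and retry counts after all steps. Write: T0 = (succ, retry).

[1] T2.load  rd  (counter 5, T2.r 5)
[2] T3.load  rd  (counter 5, T3.r 5)
[3] T3.cas  hit  (counter 6, T3.r 5)
[4] T1.load  rd  (counter 6, T1.r 6)
[5] T3.load  rd  (counter 6, T3.r 6)
[6] T0.load  rd  (counter 6, T0.r 6)
[7] T0.cas  hit  (counter 7, T0.r 6)
[8] T3.cas  miss  (counter 7, T3.r 6)
[9] T2.cas  miss  (counter 7, T2.r 5)
[10] T0.load  rd  (counter 7, T0.r 7)
[11] T2.load  rd  (counter 7, T2.r 7)
[12] T2.cas  hit  (counter 8, T2.r 7)
[13] T0.cas  miss  (counter 8, T0.r 7)
[14] T1.cas  miss  (counter 8, T1.r 6)
[15] T0.load  rd  (counter 8, T0.r 8)
[16] T0.cas  hit  (counter 9, T0.r 8)

T0 = (2, 1)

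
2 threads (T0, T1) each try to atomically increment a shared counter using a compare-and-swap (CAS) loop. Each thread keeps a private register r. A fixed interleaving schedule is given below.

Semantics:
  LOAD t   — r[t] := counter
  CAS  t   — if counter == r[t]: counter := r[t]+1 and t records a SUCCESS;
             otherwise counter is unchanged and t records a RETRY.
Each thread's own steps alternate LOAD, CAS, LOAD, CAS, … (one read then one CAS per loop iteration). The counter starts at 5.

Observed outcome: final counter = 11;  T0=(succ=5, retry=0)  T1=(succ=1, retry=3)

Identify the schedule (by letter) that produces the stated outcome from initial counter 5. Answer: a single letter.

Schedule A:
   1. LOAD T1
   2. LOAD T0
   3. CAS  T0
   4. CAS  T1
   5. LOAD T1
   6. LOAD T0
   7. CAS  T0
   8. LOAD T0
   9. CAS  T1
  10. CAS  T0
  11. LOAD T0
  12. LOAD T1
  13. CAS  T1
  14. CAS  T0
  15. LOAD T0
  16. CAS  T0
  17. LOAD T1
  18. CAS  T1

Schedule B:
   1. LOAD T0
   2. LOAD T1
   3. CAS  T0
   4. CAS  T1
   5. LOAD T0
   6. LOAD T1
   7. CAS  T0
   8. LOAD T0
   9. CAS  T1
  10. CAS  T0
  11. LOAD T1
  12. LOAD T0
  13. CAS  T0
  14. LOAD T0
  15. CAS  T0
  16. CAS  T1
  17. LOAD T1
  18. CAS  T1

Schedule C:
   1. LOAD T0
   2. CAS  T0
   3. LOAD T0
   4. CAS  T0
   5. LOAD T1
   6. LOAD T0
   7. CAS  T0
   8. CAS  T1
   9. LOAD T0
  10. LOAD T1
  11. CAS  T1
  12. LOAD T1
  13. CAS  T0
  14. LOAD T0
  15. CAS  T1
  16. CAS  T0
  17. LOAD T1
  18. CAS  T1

Tracing schedule B:
   1) LOAD T0:  M=5  r_T0=5
   2) LOAD T1:  M=5  r_T1=5
   3) CAS  T0:  M=6  r_T0=5 ✓
   4) CAS  T1:  M=6  r_T1=5 ✗
   5) LOAD T0:  M=6  r_T0=6
   6) LOAD T1:  M=6  r_T1=6
   7) CAS  T0:  M=7  r_T0=6 ✓
   8) LOAD T0:  M=7  r_T0=7
   9) CAS  T1:  M=7  r_T1=6 ✗
  10) CAS  T0:  M=8  r_T0=7 ✓
  11) LOAD T1:  M=8  r_T1=8
  12) LOAD T0:  M=8  r_T0=8
  13) CAS  T0:  M=9  r_T0=8 ✓
  14) LOAD T0:  M=9  r_T0=9
  15) CAS  T0:  M=10  r_T0=9 ✓
  16) CAS  T1:  M=10  r_T1=8 ✗
  17) LOAD T1:  M=10  r_T1=10
  18) CAS  T1:  M=11  r_T1=10 ✓

B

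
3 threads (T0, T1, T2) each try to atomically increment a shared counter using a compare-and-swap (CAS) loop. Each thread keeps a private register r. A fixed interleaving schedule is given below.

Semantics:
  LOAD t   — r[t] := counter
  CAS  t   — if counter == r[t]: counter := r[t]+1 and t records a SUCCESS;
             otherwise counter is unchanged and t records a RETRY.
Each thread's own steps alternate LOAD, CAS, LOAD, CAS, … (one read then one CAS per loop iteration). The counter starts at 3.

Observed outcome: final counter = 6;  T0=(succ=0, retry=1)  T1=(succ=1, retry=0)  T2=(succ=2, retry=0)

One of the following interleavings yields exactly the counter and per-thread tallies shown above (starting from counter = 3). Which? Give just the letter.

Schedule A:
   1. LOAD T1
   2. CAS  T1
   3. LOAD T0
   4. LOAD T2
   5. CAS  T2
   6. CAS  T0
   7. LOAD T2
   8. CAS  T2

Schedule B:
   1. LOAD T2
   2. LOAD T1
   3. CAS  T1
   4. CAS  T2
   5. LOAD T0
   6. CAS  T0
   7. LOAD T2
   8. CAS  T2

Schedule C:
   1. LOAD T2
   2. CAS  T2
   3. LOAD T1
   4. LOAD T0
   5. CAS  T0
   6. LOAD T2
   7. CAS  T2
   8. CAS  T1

A

Simulating candidate A:
T1 LOAD — after: cnt=3, r=3 — load
T1 CAS — after: cnt=4, r=3 — ok
T0 LOAD — after: cnt=4, r=4 — load
T2 LOAD — after: cnt=4, r=4 — load
T2 CAS — after: cnt=5, r=4 — ok
T0 CAS — after: cnt=5, r=4 — retry
T2 LOAD — after: cnt=5, r=5 — load
T2 CAS — after: cnt=6, r=5 — ok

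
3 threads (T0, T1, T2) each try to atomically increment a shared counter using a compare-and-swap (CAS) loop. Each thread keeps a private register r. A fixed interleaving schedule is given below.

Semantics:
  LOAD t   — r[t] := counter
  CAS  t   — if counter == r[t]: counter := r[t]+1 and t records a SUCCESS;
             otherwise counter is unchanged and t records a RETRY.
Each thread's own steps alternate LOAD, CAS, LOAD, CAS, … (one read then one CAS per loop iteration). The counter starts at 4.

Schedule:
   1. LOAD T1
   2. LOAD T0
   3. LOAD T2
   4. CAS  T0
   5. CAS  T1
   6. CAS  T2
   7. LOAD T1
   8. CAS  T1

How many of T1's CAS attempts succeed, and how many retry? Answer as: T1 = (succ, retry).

T1 = (1, 1)

[1] T1.load  rd  (counter 4, T1.r 4)
[2] T0.load  rd  (counter 4, T0.r 4)
[3] T2.load  rd  (counter 4, T2.r 4)
[4] T0.cas  hit  (counter 5, T0.r 4)
[5] T1.cas  miss  (counter 5, T1.r 4)
[6] T2.cas  miss  (counter 5, T2.r 4)
[7] T1.load  rd  (counter 5, T1.r 5)
[8] T1.cas  hit  (counter 6, T1.r 5)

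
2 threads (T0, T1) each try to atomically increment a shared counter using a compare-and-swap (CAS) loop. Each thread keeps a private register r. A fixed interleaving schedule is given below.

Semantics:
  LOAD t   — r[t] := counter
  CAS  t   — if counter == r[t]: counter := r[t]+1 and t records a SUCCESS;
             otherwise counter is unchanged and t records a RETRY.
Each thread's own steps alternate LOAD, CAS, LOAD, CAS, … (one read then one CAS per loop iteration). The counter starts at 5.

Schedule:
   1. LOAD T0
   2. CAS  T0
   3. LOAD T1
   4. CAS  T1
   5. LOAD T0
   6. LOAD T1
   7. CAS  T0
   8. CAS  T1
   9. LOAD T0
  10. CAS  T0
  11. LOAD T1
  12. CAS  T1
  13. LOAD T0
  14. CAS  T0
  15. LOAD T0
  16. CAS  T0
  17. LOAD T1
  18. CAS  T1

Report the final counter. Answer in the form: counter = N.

1. LOAD T0 → mem=5 r[T0]=5 [LOAD]
2. CAS T0 → mem=6 r[T0]=5 [OK]
3. LOAD T1 → mem=6 r[T1]=6 [LOAD]
4. CAS T1 → mem=7 r[T1]=6 [OK]
5. LOAD T0 → mem=7 r[T0]=7 [LOAD]
6. LOAD T1 → mem=7 r[T1]=7 [LOAD]
7. CAS T0 → mem=8 r[T0]=7 [OK]
8. CAS T1 → mem=8 r[T1]=7 [RETRY]
9. LOAD T0 → mem=8 r[T0]=8 [LOAD]
10. CAS T0 → mem=9 r[T0]=8 [OK]
11. LOAD T1 → mem=9 r[T1]=9 [LOAD]
12. CAS T1 → mem=10 r[T1]=9 [OK]
13. LOAD T0 → mem=10 r[T0]=10 [LOAD]
14. CAS T0 → mem=11 r[T0]=10 [OK]
15. LOAD T0 → mem=11 r[T0]=11 [LOAD]
16. CAS T0 → mem=12 r[T0]=11 [OK]
17. LOAD T1 → mem=12 r[T1]=12 [LOAD]
18. CAS T1 → mem=13 r[T1]=12 [OK]

counter = 13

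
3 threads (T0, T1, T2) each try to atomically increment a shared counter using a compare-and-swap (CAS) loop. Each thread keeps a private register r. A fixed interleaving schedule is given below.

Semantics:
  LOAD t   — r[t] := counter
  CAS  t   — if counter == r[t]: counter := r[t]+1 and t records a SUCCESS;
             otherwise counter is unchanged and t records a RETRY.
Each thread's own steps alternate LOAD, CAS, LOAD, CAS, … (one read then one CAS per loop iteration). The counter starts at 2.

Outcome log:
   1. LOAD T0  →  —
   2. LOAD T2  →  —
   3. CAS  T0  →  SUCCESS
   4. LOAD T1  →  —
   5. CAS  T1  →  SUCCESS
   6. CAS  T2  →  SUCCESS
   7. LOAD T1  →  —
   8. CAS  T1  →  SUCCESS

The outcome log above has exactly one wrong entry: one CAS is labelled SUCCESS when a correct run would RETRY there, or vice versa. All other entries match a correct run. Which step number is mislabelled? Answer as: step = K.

Reference trace:
T0 LOAD — after: cnt=2, r=2 — load
T2 LOAD — after: cnt=2, r=2 — load
T0 CAS — after: cnt=3, r=2 — ok
T1 LOAD — after: cnt=3, r=3 — load
T1 CAS — after: cnt=4, r=3 — ok
T2 CAS — after: cnt=4, r=2 — retry
T1 LOAD — after: cnt=4, r=4 — load
T1 CAS — after: cnt=5, r=4 — ok
Flip is step 6.

step = 6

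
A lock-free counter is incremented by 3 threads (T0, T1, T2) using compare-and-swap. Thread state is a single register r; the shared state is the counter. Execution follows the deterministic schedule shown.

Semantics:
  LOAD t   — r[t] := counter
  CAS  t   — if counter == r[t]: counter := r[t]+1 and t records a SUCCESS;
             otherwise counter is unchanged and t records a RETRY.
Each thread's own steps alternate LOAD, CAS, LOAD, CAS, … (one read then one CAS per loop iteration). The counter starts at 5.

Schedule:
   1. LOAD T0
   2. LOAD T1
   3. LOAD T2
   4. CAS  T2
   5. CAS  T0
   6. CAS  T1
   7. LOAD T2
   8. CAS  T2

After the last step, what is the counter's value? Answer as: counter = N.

counter = 7

[1] T0.load  rd  (counter 5, T0.r 5)
[2] T1.load  rd  (counter 5, T1.r 5)
[3] T2.load  rd  (counter 5, T2.r 5)
[4] T2.cas  hit  (counter 6, T2.r 5)
[5] T0.cas  miss  (counter 6, T0.r 5)
[6] T1.cas  miss  (counter 6, T1.r 5)
[7] T2.load  rd  (counter 6, T2.r 6)
[8] T2.cas  hit  (counter 7, T2.r 6)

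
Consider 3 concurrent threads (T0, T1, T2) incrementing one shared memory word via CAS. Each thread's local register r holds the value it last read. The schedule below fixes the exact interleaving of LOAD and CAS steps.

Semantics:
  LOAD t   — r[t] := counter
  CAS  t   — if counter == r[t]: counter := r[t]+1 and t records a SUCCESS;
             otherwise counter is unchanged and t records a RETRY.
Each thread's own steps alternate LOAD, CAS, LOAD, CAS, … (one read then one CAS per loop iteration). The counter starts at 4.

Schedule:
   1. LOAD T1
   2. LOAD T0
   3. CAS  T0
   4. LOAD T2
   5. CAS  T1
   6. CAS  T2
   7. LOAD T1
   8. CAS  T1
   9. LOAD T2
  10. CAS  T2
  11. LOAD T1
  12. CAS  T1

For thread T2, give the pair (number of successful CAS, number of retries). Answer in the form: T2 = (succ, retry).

step 1: T1 LOAD ⇒ load; ctr=4 reg=4
step 2: T0 LOAD ⇒ load; ctr=4 reg=4
step 3: T0 CAS ⇒ ok; ctr=5 reg=4
step 4: T2 LOAD ⇒ load; ctr=5 reg=5
step 5: T1 CAS ⇒ retry; ctr=5 reg=4
step 6: T2 CAS ⇒ ok; ctr=6 reg=5
step 7: T1 LOAD ⇒ load; ctr=6 reg=6
step 8: T1 CAS ⇒ ok; ctr=7 reg=6
step 9: T2 LOAD ⇒ load; ctr=7 reg=7
step 10: T2 CAS ⇒ ok; ctr=8 reg=7
step 11: T1 LOAD ⇒ load; ctr=8 reg=8
step 12: T1 CAS ⇒ ok; ctr=9 reg=8

T2 = (2, 0)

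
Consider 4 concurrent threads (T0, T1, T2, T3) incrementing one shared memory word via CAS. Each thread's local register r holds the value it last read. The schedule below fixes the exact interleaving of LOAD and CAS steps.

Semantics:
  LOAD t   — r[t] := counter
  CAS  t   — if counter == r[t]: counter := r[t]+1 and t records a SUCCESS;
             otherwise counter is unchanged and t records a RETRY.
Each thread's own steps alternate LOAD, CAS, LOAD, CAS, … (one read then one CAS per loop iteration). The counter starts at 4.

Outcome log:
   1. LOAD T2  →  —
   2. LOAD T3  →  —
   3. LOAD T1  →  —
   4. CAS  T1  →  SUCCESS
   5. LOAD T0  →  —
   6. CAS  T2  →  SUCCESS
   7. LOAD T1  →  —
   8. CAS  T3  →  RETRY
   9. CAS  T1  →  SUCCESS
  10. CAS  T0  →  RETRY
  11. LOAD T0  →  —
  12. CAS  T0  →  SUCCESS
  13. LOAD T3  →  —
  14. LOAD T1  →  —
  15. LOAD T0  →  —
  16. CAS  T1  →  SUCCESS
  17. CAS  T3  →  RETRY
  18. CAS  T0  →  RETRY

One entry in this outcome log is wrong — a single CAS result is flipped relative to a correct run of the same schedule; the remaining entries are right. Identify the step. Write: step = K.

Reference trace:
#1 T2 reads 4
#2 T3 reads 4
#3 T1 reads 4
#4 T1 CAS(4→5) writes; counter now 5
#5 T0 reads 5
#6 T2 CAS(4→5) fails; counter now 5
#7 T1 reads 5
#8 T3 CAS(4→5) fails; counter now 5
#9 T1 CAS(5→6) writes; counter now 6
#10 T0 CAS(5→6) fails; counter now 6
#11 T0 reads 6
#12 T0 CAS(6→7) writes; counter now 7
#13 T3 reads 7
#14 T1 reads 7
#15 T0 reads 7
#16 T1 CAS(7→8) writes; counter now 8
#17 T3 CAS(7→8) fails; counter now 8
#18 T0 CAS(7→8) fails; counter now 8
Log disagrees first at step 6.

step = 6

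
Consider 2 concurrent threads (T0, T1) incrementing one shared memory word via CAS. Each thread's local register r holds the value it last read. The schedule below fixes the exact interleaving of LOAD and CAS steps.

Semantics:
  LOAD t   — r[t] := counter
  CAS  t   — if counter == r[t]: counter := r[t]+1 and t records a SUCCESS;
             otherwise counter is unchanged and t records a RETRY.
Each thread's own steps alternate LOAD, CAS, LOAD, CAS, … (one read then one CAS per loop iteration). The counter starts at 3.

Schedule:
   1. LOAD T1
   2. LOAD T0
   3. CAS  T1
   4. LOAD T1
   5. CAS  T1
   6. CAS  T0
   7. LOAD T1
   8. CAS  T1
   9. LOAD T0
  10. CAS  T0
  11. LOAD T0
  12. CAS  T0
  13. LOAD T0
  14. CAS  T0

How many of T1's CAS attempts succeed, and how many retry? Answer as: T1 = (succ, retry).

   1) LOAD T1:  M=3  r_T1=3
   2) LOAD T0:  M=3  r_T0=3
   3) CAS  T1:  M=4  r_T1=3 ✓
   4) LOAD T1:  M=4  r_T1=4
   5) CAS  T1:  M=5  r_T1=4 ✓
   6) CAS  T0:  M=5  r_T0=3 ✗
   7) LOAD T1:  M=5  r_T1=5
   8) CAS  T1:  M=6  r_T1=5 ✓
   9) LOAD T0:  M=6  r_T0=6
  10) CAS  T0:  M=7  r_T0=6 ✓
  11) LOAD T0:  M=7  r_T0=7
  12) CAS  T0:  M=8  r_T0=7 ✓
  13) LOAD T0:  M=8  r_T0=8
  14) CAS  T0:  M=9  r_T0=8 ✓

T1 = (3, 0)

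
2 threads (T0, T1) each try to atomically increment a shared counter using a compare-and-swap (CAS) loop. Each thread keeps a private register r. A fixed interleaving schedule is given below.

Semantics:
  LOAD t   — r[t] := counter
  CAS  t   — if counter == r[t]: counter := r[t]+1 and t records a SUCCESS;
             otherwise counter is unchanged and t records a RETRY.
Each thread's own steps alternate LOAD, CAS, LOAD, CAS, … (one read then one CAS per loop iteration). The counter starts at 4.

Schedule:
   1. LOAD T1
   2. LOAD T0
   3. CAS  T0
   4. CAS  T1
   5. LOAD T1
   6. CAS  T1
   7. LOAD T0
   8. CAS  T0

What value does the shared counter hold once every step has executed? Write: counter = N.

[1] T1.load  rd  (counter 4, T1.r 4)
[2] T0.load  rd  (counter 4, T0.r 4)
[3] T0.cas  hit  (counter 5, T0.r 4)
[4] T1.cas  miss  (counter 5, T1.r 4)
[5] T1.load  rd  (counter 5, T1.r 5)
[6] T1.cas  hit  (counter 6, T1.r 5)
[7] T0.load  rd  (counter 6, T0.r 6)
[8] T0.cas  hit  (counter 7, T0.r 6)

counter = 7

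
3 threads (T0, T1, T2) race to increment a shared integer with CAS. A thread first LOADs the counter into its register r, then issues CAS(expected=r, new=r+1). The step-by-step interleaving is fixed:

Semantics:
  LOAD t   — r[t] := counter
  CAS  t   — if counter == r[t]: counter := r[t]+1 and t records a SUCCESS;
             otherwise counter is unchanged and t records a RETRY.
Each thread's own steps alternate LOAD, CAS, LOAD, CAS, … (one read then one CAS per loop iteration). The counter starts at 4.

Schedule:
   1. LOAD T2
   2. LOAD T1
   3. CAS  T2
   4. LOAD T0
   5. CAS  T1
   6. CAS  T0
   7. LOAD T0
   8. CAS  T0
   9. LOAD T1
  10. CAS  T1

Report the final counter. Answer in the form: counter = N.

counter = 8

#1 T2 reads 4
#2 T1 reads 4
#3 T2 CAS(4→5) writes; counter now 5
#4 T0 reads 5
#5 T1 CAS(4→5) fails; counter now 5
#6 T0 CAS(5→6) writes; counter now 6
#7 T0 reads 6
#8 T0 CAS(6→7) writes; counter now 7
#9 T1 reads 7
#10 T1 CAS(7→8) writes; counter now 8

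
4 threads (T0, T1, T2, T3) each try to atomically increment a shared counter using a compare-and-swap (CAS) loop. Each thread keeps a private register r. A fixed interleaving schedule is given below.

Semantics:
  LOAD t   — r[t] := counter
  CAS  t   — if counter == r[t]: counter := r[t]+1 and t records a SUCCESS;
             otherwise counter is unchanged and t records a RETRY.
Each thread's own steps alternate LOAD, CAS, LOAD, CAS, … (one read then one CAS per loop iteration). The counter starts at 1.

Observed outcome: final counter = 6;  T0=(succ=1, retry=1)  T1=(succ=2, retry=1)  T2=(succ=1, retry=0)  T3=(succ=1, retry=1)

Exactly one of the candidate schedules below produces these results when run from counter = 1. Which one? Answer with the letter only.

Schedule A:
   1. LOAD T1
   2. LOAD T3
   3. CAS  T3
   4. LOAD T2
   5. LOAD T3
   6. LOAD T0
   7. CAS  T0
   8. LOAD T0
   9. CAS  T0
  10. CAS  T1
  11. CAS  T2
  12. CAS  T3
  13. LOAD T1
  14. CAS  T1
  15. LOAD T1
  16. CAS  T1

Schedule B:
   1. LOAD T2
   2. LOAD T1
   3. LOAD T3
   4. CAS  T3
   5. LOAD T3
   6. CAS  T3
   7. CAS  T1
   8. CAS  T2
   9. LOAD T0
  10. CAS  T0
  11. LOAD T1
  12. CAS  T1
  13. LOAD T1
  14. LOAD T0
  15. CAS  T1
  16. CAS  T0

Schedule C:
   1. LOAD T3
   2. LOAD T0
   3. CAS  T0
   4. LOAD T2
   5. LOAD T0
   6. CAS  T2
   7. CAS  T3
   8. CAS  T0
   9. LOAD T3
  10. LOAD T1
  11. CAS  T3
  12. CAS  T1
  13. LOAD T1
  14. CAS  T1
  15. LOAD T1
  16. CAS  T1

Tracing schedule C:
#1 T3 reads 1
#2 T0 reads 1
#3 T0 CAS(1→2) writes; counter now 2
#4 T2 reads 2
#5 T0 reads 2
#6 T2 CAS(2→3) writes; counter now 3
#7 T3 CAS(1→2) fails; counter now 3
#8 T0 CAS(2→3) fails; counter now 3
#9 T3 reads 3
#10 T1 reads 3
#11 T3 CAS(3→4) writes; counter now 4
#12 T1 CAS(3→4) fails; counter now 4
#13 T1 reads 4
#14 T1 CAS(4→5) writes; counter now 5
#15 T1 reads 5
#16 T1 CAS(5→6) writes; counter now 6

C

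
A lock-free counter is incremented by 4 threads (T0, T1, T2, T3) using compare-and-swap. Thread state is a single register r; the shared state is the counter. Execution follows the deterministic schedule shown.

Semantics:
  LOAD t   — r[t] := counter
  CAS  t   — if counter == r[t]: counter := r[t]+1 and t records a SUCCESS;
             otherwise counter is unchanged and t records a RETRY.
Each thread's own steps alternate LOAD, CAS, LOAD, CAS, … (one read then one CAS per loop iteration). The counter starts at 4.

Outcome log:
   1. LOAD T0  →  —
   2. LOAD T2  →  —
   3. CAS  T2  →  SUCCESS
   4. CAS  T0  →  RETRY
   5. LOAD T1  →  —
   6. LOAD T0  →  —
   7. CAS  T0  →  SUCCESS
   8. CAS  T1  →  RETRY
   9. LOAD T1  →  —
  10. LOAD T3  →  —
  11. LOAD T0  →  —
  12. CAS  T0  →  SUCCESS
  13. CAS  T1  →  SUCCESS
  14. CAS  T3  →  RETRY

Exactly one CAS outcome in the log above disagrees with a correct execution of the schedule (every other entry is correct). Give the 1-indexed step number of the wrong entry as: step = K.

step = 13

Re-executing:
step 1: T0 LOAD ⇒ load; ctr=4 reg=4
step 2: T2 LOAD ⇒ load; ctr=4 reg=4
step 3: T2 CAS ⇒ ok; ctr=5 reg=4
step 4: T0 CAS ⇒ retry; ctr=5 reg=4
step 5: T1 LOAD ⇒ load; ctr=5 reg=5
step 6: T0 LOAD ⇒ load; ctr=5 reg=5
step 7: T0 CAS ⇒ ok; ctr=6 reg=5
step 8: T1 CAS ⇒ retry; ctr=6 reg=5
step 9: T1 LOAD ⇒ load; ctr=6 reg=6
step 10: T3 LOAD ⇒ load; ctr=6 reg=6
step 11: T0 LOAD ⇒ load; ctr=6 reg=6
step 12: T0 CAS ⇒ ok; ctr=7 reg=6
step 13: T1 CAS ⇒ retry; ctr=7 reg=6
step 14: T3 CAS ⇒ retry; ctr=7 reg=6
Mismatch at 13.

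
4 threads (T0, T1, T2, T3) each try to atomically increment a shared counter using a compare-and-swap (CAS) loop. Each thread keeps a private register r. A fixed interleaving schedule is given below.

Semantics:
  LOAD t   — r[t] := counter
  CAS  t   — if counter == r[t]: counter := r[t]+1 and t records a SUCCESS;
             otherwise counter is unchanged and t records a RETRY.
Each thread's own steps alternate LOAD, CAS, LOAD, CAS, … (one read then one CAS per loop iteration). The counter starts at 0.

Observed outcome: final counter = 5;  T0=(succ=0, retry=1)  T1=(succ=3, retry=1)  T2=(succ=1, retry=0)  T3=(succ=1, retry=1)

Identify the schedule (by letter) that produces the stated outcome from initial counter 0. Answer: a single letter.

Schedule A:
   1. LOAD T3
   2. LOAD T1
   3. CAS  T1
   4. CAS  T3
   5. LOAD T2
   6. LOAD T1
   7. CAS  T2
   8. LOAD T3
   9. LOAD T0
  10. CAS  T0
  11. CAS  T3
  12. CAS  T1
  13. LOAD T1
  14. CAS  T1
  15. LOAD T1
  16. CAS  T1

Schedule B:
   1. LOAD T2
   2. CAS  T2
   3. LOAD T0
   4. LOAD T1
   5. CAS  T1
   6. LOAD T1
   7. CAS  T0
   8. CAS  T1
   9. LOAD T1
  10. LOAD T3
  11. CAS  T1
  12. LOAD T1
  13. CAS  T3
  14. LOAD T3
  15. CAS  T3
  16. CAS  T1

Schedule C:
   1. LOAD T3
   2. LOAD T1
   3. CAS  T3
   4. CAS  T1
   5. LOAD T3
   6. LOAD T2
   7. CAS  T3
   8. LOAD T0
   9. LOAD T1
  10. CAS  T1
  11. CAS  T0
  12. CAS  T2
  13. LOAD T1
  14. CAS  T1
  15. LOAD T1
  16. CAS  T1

Simulating candidate B:
T2 LOAD — after: cnt=0, r=0 — load
T2 CAS — after: cnt=1, r=0 — ok
T0 LOAD — after: cnt=1, r=1 — load
T1 LOAD — after: cnt=1, r=1 — load
T1 CAS — after: cnt=2, r=1 — ok
T1 LOAD — after: cnt=2, r=2 — load
T0 CAS — after: cnt=2, r=1 — retry
T1 CAS — after: cnt=3, r=2 — ok
T1 LOAD — after: cnt=3, r=3 — load
T3 LOAD — after: cnt=3, r=3 — load
T1 CAS — after: cnt=4, r=3 — ok
T1 LOAD — after: cnt=4, r=4 — load
T3 CAS — after: cnt=4, r=3 — retry
T3 LOAD — after: cnt=4, r=4 — load
T3 CAS — after: cnt=5, r=4 — ok
T1 CAS — after: cnt=5, r=4 — retry

B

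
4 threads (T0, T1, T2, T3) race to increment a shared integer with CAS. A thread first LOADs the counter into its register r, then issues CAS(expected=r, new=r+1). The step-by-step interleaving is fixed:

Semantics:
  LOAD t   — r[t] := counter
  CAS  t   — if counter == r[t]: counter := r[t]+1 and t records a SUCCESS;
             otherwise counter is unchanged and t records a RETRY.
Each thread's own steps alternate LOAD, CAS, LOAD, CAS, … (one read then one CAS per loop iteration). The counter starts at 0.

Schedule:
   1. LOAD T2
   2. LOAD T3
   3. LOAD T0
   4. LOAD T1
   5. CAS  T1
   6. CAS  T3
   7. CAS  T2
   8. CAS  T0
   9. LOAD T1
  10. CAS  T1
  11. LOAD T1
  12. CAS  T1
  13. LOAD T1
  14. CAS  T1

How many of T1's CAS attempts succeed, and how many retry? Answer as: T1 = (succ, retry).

T1 = (4, 0)

   1) LOAD T2:  M=0  r_T2=0
   2) LOAD T3:  M=0  r_T3=0
   3) LOAD T0:  M=0  r_T0=0
   4) LOAD T1:  M=0  r_T1=0
   5) CAS  T1:  M=1  r_T1=0 ✓
   6) CAS  T3:  M=1  r_T3=0 ✗
   7) CAS  T2:  M=1  r_T2=0 ✗
   8) CAS  T0:  M=1  r_T0=0 ✗
   9) LOAD T1:  M=1  r_T1=1
  10) CAS  T1:  M=2  r_T1=1 ✓
  11) LOAD T1:  M=2  r_T1=2
  12) CAS  T1:  M=3  r_T1=2 ✓
  13) LOAD T1:  M=3  r_T1=3
  14) CAS  T1:  M=4  r_T1=3 ✓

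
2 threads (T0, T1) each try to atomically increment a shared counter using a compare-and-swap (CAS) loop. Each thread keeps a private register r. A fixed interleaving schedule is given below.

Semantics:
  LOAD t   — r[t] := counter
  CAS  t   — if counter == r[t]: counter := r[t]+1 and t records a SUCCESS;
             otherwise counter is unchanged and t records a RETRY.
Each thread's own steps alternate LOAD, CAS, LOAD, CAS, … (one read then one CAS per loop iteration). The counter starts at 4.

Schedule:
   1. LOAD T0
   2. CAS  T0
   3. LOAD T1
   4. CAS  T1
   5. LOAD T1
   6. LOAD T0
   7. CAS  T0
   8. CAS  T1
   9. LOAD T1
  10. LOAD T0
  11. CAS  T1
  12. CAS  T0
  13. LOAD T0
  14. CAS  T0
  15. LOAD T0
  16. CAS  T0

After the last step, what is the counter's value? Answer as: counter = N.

counter = 10

[1] T0.load  rd  (counter 4, T0.r 4)
[2] T0.cas  hit  (counter 5, T0.r 4)
[3] T1.load  rd  (counter 5, T1.r 5)
[4] T1.cas  hit  (counter 6, T1.r 5)
[5] T1.load  rd  (counter 6, T1.r 6)
[6] T0.load  rd  (counter 6, T0.r 6)
[7] T0.cas  hit  (counter 7, T0.r 6)
[8] T1.cas  miss  (counter 7, T1.r 6)
[9] T1.load  rd  (counter 7, T1.r 7)
[10] T0.load  rd  (counter 7, T0.r 7)
[11] T1.cas  hit  (counter 8, T1.r 7)
[12] T0.cas  miss  (counter 8, T0.r 7)
[13] T0.load  rd  (counter 8, T0.r 8)
[14] T0.cas  hit  (counter 9, T0.r 8)
[15] T0.load  rd  (counter 9, T0.r 9)
[16] T0.cas  hit  (counter 10, T0.r 9)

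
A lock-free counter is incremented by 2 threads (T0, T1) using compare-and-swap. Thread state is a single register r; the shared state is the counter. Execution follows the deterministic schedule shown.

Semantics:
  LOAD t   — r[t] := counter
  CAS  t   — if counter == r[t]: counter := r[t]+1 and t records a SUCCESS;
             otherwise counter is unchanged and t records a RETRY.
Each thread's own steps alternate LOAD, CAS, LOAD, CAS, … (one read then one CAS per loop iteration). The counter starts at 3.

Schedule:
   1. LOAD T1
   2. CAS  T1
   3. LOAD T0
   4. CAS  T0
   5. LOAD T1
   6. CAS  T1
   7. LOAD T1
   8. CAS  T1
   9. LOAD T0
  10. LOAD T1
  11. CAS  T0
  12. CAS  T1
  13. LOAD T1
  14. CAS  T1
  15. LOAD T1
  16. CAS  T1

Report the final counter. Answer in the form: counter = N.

counter = 10

   1) LOAD T1:  M=3  r_T1=3
   2) CAS  T1:  M=4  r_T1=3 ✓
   3) LOAD T0:  M=4  r_T0=4
   4) CAS  T0:  M=5  r_T0=4 ✓
   5) LOAD T1:  M=5  r_T1=5
   6) CAS  T1:  M=6  r_T1=5 ✓
   7) LOAD T1:  M=6  r_T1=6
   8) CAS  T1:  M=7  r_T1=6 ✓
   9) LOAD T0:  M=7  r_T0=7
  10) LOAD T1:  M=7  r_T1=7
  11) CAS  T0:  M=8  r_T0=7 ✓
  12) CAS  T1:  M=8  r_T1=7 ✗
  13) LOAD T1:  M=8  r_T1=8
  14) CAS  T1:  M=9  r_T1=8 ✓
  15) LOAD T1:  M=9  r_T1=9
  16) CAS  T1:  M=10  r_T1=9 ✓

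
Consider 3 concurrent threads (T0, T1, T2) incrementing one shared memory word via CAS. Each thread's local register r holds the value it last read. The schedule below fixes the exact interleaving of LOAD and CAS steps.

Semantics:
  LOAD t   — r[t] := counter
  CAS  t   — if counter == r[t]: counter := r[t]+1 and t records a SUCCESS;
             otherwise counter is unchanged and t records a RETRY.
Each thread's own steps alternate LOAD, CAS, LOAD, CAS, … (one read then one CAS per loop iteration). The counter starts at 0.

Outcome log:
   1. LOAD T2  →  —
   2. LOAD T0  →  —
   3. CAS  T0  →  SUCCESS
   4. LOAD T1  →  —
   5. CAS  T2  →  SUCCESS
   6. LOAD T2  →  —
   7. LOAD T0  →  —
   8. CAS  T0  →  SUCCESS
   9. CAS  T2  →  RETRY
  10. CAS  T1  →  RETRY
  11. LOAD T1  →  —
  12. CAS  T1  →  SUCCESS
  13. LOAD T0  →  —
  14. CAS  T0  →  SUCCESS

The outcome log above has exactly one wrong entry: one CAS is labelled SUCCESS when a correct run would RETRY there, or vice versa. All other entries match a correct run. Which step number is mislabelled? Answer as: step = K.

Correct run:
T2 LOAD — after: cnt=0, r=0 — load
T0 LOAD — after: cnt=0, r=0 — load
T0 CAS — after: cnt=1, r=0 — ok
T1 LOAD — after: cnt=1, r=1 — load
T2 CAS — after: cnt=1, r=0 — retry
T2 LOAD — after: cnt=1, r=1 — load
T0 LOAD — after: cnt=1, r=1 — load
T0 CAS — after: cnt=2, r=1 — ok
T2 CAS — after: cnt=2, r=1 — retry
T1 CAS — after: cnt=2, r=1 — retry
T1 LOAD — after: cnt=2, r=2 — load
T1 CAS — after: cnt=3, r=2 — ok
T0 LOAD — after: cnt=3, r=3 — load
T0 CAS — after: cnt=4, r=3 — ok
Log disagrees first at step 5.

step = 5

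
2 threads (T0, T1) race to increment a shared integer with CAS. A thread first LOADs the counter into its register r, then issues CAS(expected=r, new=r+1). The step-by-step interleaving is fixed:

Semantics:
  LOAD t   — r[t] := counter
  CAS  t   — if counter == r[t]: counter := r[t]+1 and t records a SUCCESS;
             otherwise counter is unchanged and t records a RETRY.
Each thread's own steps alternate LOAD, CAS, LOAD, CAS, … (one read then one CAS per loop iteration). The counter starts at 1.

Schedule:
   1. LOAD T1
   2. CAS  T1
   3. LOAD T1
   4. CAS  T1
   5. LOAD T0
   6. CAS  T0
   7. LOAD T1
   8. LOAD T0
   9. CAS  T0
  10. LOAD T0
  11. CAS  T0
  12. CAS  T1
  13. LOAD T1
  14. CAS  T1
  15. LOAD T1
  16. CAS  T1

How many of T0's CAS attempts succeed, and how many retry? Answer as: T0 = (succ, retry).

T1 LOAD — after: cnt=1, r=1 — load
T1 CAS — after: cnt=2, r=1 — ok
T1 LOAD — after: cnt=2, r=2 — load
T1 CAS — after: cnt=3, r=2 — ok
T0 LOAD — after: cnt=3, r=3 — load
T0 CAS — after: cnt=4, r=3 — ok
T1 LOAD — after: cnt=4, r=4 — load
T0 LOAD — after: cnt=4, r=4 — load
T0 CAS — after: cnt=5, r=4 — ok
T0 LOAD — after: cnt=5, r=5 — load
T0 CAS — after: cnt=6, r=5 — ok
T1 CAS — after: cnt=6, r=4 — retry
T1 LOAD — after: cnt=6, r=6 — load
T1 CAS — after: cnt=7, r=6 — ok
T1 LOAD — after: cnt=7, r=7 — load
T1 CAS — after: cnt=8, r=7 — ok

T0 = (3, 0)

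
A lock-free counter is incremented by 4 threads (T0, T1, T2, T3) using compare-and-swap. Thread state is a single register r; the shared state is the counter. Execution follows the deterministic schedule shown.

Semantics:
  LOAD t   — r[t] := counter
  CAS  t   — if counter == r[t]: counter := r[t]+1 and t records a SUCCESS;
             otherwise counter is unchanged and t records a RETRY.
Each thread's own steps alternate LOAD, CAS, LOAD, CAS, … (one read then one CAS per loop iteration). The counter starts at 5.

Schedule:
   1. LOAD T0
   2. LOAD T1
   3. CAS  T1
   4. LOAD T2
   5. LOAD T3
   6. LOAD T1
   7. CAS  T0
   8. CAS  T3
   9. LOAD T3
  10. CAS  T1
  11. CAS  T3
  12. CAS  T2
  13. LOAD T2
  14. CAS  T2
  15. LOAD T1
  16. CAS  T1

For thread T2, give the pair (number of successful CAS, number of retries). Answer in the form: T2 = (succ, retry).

   1) LOAD T0:  M=5  r_T0=5
   2) LOAD T1:  M=5  r_T1=5
   3) CAS  T1:  M=6  r_T1=5 ✓
   4) LOAD T2:  M=6  r_T2=6
   5) LOAD T3:  M=6  r_T3=6
   6) LOAD T1:  M=6  r_T1=6
   7) CAS  T0:  M=6  r_T0=5 ✗
   8) CAS  T3:  M=7  r_T3=6 ✓
   9) LOAD T3:  M=7  r_T3=7
  10) CAS  T1:  M=7  r_T1=6 ✗
  11) CAS  T3:  M=8  r_T3=7 ✓
  12) CAS  T2:  M=8  r_T2=6 ✗
  13) LOAD T2:  M=8  r_T2=8
  14) CAS  T2:  M=9  r_T2=8 ✓
  15) LOAD T1:  M=9  r_T1=9
  16) CAS  T1:  M=10  r_T1=9 ✓

T2 = (1, 1)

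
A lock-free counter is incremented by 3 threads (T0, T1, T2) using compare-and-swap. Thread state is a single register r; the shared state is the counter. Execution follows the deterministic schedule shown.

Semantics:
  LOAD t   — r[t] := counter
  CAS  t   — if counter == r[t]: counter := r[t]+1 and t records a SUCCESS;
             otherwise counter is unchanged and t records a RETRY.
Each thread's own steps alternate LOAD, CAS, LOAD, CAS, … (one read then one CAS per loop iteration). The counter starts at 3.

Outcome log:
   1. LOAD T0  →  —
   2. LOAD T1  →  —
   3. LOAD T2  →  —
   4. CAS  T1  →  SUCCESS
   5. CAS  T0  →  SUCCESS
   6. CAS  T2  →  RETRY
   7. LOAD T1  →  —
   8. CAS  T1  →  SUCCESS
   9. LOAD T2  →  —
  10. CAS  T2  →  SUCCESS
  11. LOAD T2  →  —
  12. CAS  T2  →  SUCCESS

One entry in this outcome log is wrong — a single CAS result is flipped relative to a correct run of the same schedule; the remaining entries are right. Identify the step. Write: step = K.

step = 5

Reference trace:
step 1: T0 LOAD ⇒ load; ctr=3 reg=3
step 2: T1 LOAD ⇒ load; ctr=3 reg=3
step 3: T2 LOAD ⇒ load; ctr=3 reg=3
step 4: T1 CAS ⇒ ok; ctr=4 reg=3
step 5: T0 CAS ⇒ retry; ctr=4 reg=3
step 6: T2 CAS ⇒ retry; ctr=4 reg=3
step 7: T1 LOAD ⇒ load; ctr=4 reg=4
step 8: T1 CAS ⇒ ok; ctr=5 reg=4
step 9: T2 LOAD ⇒ load; ctr=5 reg=5
step 10: T2 CAS ⇒ ok; ctr=6 reg=5
step 11: T2 LOAD ⇒ load; ctr=6 reg=6
step 12: T2 CAS ⇒ ok; ctr=7 reg=6
Mismatch at 5.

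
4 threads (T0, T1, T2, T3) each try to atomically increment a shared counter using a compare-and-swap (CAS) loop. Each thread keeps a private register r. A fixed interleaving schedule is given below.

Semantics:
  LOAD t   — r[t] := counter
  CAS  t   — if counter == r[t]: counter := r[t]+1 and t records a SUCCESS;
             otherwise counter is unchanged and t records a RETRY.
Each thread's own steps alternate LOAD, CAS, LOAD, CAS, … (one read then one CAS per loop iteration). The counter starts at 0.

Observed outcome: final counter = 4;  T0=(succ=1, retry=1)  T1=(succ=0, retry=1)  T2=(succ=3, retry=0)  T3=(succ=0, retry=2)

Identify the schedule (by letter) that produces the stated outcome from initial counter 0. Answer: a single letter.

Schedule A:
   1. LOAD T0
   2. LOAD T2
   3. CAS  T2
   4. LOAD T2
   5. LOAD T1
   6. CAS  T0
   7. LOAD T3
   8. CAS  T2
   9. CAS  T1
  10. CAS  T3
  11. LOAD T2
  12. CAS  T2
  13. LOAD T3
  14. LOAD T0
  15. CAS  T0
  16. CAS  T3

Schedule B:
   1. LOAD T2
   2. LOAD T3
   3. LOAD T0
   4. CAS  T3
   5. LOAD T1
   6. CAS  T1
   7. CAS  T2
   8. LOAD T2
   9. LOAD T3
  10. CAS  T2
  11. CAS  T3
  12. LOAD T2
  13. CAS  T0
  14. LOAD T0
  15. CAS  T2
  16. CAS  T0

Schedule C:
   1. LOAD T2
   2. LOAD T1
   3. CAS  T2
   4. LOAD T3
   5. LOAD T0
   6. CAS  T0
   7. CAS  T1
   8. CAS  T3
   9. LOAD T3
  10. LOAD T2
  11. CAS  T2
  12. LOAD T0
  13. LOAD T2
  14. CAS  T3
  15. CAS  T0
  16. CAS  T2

A

Tracing schedule A:
[1] T0.load  rd  (counter 0, T0.r 0)
[2] T2.load  rd  (counter 0, T2.r 0)
[3] T2.cas  hit  (counter 1, T2.r 0)
[4] T2.load  rd  (counter 1, T2.r 1)
[5] T1.load  rd  (counter 1, T1.r 1)
[6] T0.cas  miss  (counter 1, T0.r 0)
[7] T3.load  rd  (counter 1, T3.r 1)
[8] T2.cas  hit  (counter 2, T2.r 1)
[9] T1.cas  miss  (counter 2, T1.r 1)
[10] T3.cas  miss  (counter 2, T3.r 1)
[11] T2.load  rd  (counter 2, T2.r 2)
[12] T2.cas  hit  (counter 3, T2.r 2)
[13] T3.load  rd  (counter 3, T3.r 3)
[14] T0.load  rd  (counter 3, T0.r 3)
[15] T0.cas  hit  (counter 4, T0.r 3)
[16] T3.cas  miss  (counter 4, T3.r 3)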